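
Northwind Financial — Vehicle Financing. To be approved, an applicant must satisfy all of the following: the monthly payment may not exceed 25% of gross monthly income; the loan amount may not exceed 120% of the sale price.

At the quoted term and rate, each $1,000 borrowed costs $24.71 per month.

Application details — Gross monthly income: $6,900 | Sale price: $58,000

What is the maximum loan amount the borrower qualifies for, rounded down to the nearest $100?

Payment cap: 25% × $6,900 = $1,725/month.
At $24.71 per $1,000, that supports 1,725/24.71 × 1,000 ≈ $69,809 → $69,800.
LTV cap: 120% × $58,000 = $69,600 → $69,600.
Binding constraint: loan-to-value.

$69,600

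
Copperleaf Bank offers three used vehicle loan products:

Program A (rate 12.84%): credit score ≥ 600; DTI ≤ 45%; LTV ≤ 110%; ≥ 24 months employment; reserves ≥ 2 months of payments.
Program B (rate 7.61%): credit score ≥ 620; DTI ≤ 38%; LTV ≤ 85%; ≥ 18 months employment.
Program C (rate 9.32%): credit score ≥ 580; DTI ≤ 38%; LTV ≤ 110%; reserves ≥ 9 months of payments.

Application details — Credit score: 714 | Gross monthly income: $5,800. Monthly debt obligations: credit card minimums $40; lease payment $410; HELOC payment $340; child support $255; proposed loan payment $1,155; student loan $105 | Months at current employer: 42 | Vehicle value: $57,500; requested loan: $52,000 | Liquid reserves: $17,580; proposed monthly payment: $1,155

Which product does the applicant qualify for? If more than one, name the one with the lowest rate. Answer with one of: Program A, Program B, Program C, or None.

Program A

Total debts = (40 + 410 + 340 + 255 + 1,155 + 105) = 2,305; DTI = 2,305/5,800 = 39.7%.
LTV = 52,000/57,500 = 90.4%.
Reserves = 17,580/1,155 = 15.2 months.
Program A: score 714 ≥ 600; DTI 39.7% ≤ 45%; LTV 90.4% ≤ 110%; employment 42 ≥ 24 mo; reserves 15.2 ≥ 2 mo → qualifies.
Program B: score 714 ≥ 620; DTI 39.7% > 38%; LTV 90.4% > 85%; employment 42 ≥ 18 mo → does not qualify.
Program C: score 714 ≥ 580; DTI 39.7% > 38%; LTV 90.4% ≤ 110%; reserves 15.2 ≥ 9 mo → does not qualify.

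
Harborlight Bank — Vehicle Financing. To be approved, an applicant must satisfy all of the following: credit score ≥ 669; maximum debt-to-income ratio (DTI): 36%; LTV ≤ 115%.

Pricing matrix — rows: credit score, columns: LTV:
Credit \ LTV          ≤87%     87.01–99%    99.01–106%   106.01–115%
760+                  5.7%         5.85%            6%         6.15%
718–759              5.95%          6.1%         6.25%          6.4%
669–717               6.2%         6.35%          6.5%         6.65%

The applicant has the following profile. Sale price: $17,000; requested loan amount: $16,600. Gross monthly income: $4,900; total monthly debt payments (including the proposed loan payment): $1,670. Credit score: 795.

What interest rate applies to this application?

5.85%

Credit score 795 ≥ 669; DTI = 1,670/4,900 = 34.1% ≤ 36%
LTV: 16,600 ÷ 17,000 = 97.6%, within 115% cap
Credit 795 → row 760+; LTV 97.6% → column 87.01–99%. Grid cell → 5.85%.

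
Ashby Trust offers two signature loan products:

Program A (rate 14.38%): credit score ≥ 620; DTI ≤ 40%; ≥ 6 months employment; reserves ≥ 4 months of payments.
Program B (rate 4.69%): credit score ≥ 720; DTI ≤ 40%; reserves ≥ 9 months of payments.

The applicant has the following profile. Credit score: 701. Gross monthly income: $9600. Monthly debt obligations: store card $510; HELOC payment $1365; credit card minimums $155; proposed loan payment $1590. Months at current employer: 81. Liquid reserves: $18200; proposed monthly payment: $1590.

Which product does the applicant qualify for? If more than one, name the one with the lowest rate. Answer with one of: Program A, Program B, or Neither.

Total debts = (510 + 1,365 + 155 + 1,590) = 3,620; DTI = 3,620/9,600 = 37.7%.
Reserves = 18,200/1,590 = 11.4 months.
Program A: score 701 ≥ 620; DTI 37.7% ≤ 40%; employment 81 ≥ 6 mo; reserves 11.4 ≥ 4 mo → qualifies.
Program B: score 701 < 720; DTI 37.7% ≤ 40%; reserves 11.4 ≥ 9 mo → does not qualify.

Program A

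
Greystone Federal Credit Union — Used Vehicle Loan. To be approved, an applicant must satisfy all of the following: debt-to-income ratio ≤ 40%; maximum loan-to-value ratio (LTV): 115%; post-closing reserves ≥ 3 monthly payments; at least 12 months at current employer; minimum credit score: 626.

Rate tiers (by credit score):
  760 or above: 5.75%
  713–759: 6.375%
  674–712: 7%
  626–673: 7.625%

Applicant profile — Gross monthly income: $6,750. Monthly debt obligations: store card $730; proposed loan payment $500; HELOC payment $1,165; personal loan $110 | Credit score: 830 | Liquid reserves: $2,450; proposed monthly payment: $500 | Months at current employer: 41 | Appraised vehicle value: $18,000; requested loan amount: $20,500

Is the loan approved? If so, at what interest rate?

Credit score 830 ≥ 626 (meets minimum)
LTV: 20,500 ÷ 18,000 = 113.9%, within 115% cap
Total monthly debts = (730 + 500 + 1,165 + 110) = 2,505. DTI = 2,505/6,750 = 37.1% ≤ 40%
Liquid reserves cover 2,450/500 = 4.9 months — ≥ 3 required
Employment 41 ≥ 12 months
All requirements met. Score 830 falls in the 760 or above tier → 5.75%.

Approved at 5.75%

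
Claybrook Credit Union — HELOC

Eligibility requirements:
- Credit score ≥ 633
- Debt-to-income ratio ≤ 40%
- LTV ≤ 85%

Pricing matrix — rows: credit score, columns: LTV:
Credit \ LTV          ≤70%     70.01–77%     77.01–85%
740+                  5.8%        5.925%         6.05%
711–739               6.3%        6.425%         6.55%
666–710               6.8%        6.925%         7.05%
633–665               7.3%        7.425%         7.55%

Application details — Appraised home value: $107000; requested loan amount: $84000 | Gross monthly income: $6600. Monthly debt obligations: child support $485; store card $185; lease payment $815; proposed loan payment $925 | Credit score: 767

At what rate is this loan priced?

Credit score 767 ≥ 633; Total monthly debts = (485 + 185 + 815 + 925) = 2,410. DTI: 2,410 ÷ 6,600 = 36.5%, within the 40% cap
LTV = 84,000/107,000 = 78.5% ≤ 85%
Row: 767 falls in 740+. Column: 78.5% falls in 77.01–85%. Rate = 6.05%.

6.05%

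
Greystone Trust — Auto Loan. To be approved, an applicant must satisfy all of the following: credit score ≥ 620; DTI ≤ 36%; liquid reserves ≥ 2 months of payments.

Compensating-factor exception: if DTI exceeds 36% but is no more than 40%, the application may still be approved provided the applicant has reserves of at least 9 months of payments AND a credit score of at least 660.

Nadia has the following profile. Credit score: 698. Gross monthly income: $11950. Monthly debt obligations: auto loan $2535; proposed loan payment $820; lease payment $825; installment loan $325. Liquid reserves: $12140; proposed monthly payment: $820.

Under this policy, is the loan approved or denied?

Credit score 698 ≥ 620 (meets base)
Total debts = (2,535 + 820 + 825 + 325) = 4,505. DTI: 4,505 ÷ 11,950 = 37.7%, over the 36% base limit.
Liquid reserves cover 12,140/820 = 14.8 months — ≥ 2 required
37.7% falls in the override range (36%–40%), so the compensating-factor test applies.
Override check — reserves: 14.8 mo (ok); score: 698 (ok).
Both compensating conditions met → exception applies.

Approved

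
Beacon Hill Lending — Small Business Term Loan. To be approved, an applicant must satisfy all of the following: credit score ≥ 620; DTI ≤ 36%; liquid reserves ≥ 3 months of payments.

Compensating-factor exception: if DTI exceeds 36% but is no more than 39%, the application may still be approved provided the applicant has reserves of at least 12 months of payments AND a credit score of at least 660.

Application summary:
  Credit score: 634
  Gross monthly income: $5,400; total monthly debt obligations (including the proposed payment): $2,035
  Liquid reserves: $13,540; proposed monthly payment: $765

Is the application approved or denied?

Denied

Credit score 634 ≥ 620 (meets base)
DTI: 2,035 ÷ 5,400 = 37.7%, over the 36% base limit.
Reserves: 13,540 ÷ 765 = 17.7 months (meets 3-month minimum)
37.7% falls in the override range (36%–39%), so the compensating-factor test applies.
Reserves 17.7 ≥ 12 months; credit score 634 < 660.
Override conditions not both satisfied; exception does not apply.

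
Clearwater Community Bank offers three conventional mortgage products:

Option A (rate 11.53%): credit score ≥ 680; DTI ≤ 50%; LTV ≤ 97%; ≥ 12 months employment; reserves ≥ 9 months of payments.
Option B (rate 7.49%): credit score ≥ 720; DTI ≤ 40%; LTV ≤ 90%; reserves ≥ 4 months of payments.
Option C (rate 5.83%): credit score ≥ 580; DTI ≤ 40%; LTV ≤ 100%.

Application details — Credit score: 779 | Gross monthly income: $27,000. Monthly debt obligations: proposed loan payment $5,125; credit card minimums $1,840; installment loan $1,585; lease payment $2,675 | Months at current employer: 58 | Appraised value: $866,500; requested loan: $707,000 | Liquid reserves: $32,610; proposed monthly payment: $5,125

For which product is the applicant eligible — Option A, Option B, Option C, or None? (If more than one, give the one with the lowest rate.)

Total debts = (5,125 + 1,840 + 1,585 + 2,675) = 11,225; DTI = 11,225/27,000 = 41.6%.
LTV = 707,000/866,500 = 81.6%.
Reserves = 32,610/5,125 = 6.4 months.
Option A: score 779 ≥ 680; DTI 41.6% ≤ 50%; LTV 81.6% ≤ 97%; employment 58 ≥ 12 mo; reserves 6.4 < 9 mo → does not qualify.
Option B: score 779 ≥ 720; DTI 41.6% > 40%; LTV 81.6% ≤ 90%; reserves 6.4 ≥ 4 mo → does not qualify.
Option C: score 779 ≥ 580; DTI 41.6% > 40%; LTV 81.6% ≤ 100% → does not qualify.

None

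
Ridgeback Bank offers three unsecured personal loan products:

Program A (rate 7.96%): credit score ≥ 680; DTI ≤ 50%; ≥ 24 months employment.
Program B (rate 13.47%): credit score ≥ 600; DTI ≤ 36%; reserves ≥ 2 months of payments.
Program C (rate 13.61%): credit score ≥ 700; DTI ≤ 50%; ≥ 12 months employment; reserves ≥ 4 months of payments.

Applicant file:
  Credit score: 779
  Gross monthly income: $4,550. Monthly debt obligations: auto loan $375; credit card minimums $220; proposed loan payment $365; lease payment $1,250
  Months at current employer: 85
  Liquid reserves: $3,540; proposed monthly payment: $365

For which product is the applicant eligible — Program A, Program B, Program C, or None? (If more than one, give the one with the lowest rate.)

Program A

Total debts = (375 + 220 + 365 + 1,250) = 2,210; DTI = 2,210/4,550 = 48.6%.
Reserves = 3,540/365 = 9.7 months.
Program A: score 779 ≥ 680; DTI 48.6% ≤ 50%; employment 85 ≥ 24 mo → qualifies.
Program B: score 779 ≥ 600; DTI 48.6% > 36%; reserves 9.7 ≥ 2 mo → does not qualify.
Program C: score 779 ≥ 700; DTI 48.6% ≤ 50%; employment 85 ≥ 12 mo; reserves 9.7 ≥ 4 mo → qualifies.
Qualifying: Program A, Program C. Lowest rate is 7.96% → Program A.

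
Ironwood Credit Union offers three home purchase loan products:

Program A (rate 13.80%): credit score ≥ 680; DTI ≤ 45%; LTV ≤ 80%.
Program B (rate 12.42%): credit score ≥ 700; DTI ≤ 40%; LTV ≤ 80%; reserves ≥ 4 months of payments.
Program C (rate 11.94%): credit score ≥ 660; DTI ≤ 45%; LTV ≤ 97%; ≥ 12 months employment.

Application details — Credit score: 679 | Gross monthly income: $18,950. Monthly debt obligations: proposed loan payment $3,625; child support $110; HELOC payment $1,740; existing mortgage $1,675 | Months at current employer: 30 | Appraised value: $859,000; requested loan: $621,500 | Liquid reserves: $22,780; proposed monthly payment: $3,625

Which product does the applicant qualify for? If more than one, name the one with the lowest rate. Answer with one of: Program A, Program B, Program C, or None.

Total debts = (3,625 + 110 + 1,740 + 1,675) = 7,150; DTI = 7,150/18,950 = 37.7%.
LTV = 621,500/859,000 = 72.4%.
Reserves = 22,780/3,625 = 6.3 months.
Program A: score 679 < 680; DTI 37.7% ≤ 45%; LTV 72.4% ≤ 80% → does not qualify.
Program B: score 679 < 700; DTI 37.7% ≤ 40%; LTV 72.4% ≤ 80%; reserves 6.3 ≥ 4 mo → does not qualify.
Program C: score 679 ≥ 660; DTI 37.7% ≤ 45%; LTV 72.4% ≤ 97%; employment 30 ≥ 12 mo → qualifies.

Program C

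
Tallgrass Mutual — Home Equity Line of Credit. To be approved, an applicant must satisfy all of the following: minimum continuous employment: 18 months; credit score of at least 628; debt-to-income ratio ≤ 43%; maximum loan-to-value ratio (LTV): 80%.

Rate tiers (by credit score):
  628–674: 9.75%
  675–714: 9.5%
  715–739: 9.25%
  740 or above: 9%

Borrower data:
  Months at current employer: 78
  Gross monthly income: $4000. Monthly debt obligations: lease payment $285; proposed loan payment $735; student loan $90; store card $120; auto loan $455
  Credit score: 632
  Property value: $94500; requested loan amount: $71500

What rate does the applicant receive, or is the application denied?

Credit score 632 ≥ 628 (meets minimum)
Total monthly debts = (285 + 735 + 90 + 120 + 455) = 1,685. DTI: 1,685 ÷ 4,000 = 42.1%, within the 43% cap
Loan-to-value = 71,500/94,500 = 75.7% — pass (80% max)
Employment 78 ≥ 18 months
All requirements met. Score 632 falls in the 628–674 tier → 9.75%.

Approved at 9.75%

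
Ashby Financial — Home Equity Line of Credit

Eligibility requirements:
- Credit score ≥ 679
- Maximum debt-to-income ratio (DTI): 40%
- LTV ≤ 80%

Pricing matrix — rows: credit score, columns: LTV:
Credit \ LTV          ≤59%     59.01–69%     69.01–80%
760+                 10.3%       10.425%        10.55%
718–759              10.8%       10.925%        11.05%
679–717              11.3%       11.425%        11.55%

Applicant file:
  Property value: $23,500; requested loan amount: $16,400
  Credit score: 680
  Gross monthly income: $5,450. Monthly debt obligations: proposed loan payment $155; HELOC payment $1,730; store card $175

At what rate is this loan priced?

Credit score 680 ≥ 679; Total monthly debts = (155 + 1,730 + 175) = 2,060. Debt-to-income = 2,060/5,450 = 37.8% — meets 40% limit
LTV = 16,400/23,500 = 69.8% ≤ 80%
Credit 680 → row 679–717; LTV 69.8% → column 69.01–80%. Grid cell → 11.55%.

11.55%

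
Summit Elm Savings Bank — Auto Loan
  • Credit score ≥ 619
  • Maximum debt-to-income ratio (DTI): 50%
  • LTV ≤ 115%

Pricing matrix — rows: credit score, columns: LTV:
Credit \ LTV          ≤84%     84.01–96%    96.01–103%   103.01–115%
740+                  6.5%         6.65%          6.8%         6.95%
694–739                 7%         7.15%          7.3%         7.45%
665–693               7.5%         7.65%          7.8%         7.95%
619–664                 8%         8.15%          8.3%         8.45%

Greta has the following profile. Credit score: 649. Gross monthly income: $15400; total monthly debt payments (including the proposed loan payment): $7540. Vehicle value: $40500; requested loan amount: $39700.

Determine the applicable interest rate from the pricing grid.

8.3%

Credit score 649 ≥ 619; DTI: 7,540 ÷ 15,400 = 49%, within the 50% cap
Loan-to-value = 39,700/40,500 = 98% — pass (115% max)
Credit 649 → row 619–664; LTV 98% → column 96.01–103%. Grid cell → 8.3%.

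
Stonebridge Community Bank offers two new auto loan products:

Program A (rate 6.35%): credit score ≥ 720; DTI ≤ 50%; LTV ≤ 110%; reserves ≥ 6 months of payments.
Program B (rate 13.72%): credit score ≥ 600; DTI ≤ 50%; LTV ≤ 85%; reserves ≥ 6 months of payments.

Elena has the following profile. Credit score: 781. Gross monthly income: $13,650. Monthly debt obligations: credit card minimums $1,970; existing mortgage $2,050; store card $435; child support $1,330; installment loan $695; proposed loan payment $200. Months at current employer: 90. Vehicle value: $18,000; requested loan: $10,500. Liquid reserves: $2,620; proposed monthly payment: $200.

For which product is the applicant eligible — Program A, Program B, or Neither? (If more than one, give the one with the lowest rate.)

Program A

Total debts = (1,970 + 2,050 + 435 + 1,330 + 695 + 200) = 6,680; DTI = 6,680/13,650 = 48.9%.
LTV = 10,500/18,000 = 58.3%.
Reserves = 2,620/200 = 13.1 months.
Program A: score 781 ≥ 720; DTI 48.9% ≤ 50%; LTV 58.3% ≤ 110%; reserves 13.1 ≥ 6 mo → qualifies.
Program B: score 781 ≥ 600; DTI 48.9% ≤ 50%; LTV 58.3% ≤ 85%; reserves 13.1 ≥ 6 mo → qualifies.
Qualifying: Program A, Program B. Lowest rate is 6.35% → Program A.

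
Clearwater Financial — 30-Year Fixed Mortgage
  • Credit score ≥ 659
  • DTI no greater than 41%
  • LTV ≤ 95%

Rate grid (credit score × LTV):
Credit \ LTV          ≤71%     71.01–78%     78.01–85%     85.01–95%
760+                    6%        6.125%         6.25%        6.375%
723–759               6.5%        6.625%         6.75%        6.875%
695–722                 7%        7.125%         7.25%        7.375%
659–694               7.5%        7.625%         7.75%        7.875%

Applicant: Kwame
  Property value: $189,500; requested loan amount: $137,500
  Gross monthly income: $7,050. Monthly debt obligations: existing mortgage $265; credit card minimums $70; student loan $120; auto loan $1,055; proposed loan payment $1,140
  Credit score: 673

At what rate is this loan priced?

Credit score 673 ≥ 659; Total monthly debts = (265 + 70 + 120 + 1,055 + 1,140) = 2,650. Debt-to-income = 2,650/7,050 = 37.6% — meets 41% limit
LTV = 137,500/189,500 = 72.6% ≤ 95%
Credit 673 → row 659–694; LTV 72.6% → column 71.01–78%. Grid cell → 7.625%.

7.625%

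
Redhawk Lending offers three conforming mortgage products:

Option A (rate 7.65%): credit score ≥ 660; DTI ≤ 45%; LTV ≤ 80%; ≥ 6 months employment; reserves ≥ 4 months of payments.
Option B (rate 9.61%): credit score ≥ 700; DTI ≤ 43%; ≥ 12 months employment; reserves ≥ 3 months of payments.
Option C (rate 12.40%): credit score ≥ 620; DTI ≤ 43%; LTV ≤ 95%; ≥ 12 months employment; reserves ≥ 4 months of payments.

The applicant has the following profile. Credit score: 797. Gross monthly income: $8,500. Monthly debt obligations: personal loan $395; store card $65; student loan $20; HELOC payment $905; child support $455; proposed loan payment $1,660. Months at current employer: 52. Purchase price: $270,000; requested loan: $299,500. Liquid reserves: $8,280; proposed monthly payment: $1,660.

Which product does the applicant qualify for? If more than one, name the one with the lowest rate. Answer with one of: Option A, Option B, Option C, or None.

Option B

Total debts = (395 + 65 + 20 + 905 + 455 + 1,660) = 3,500; DTI = 3,500/8,500 = 41.2%.
LTV = 299,500/270,000 = 110.9%.
Reserves = 8,280/1,660 = 5.0 months.
Option A: score 797 ≥ 660; DTI 41.2% ≤ 45%; LTV 110.9% > 80%; employment 52 ≥ 6 mo; reserves 5.0 ≥ 4 mo → does not qualify.
Option B: score 797 ≥ 700; DTI 41.2% ≤ 43%; employment 52 ≥ 12 mo; reserves 5.0 ≥ 3 mo → qualifies.
Option C: score 797 ≥ 620; DTI 41.2% ≤ 43%; LTV 110.9% > 95%; employment 52 ≥ 12 mo; reserves 5.0 ≥ 4 mo → does not qualify.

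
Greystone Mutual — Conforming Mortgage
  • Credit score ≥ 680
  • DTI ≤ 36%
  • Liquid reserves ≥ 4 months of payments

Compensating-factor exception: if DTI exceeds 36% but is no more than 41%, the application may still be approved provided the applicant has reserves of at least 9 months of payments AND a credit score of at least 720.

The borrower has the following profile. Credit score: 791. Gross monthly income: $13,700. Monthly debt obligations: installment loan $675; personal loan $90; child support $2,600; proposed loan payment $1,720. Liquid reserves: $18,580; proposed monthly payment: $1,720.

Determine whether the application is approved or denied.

Credit score 791 ≥ 680 (meets base)
Total debts = (675 + 90 + 2,600 + 1,720) = 5,085. DTI: 5,085 ÷ 13,700 = 37.1%, over the 36% base limit.
Reserves = 18,580/1,720 = 10.8 months ≥ 4
DTI 37.1% is within the 36%–41% exception band; checking compensating factors.
Reserves 10.8 ≥ 9 months; credit score 791 ≥ 720.
Both override conditions satisfied; DTI exception granted.

Approved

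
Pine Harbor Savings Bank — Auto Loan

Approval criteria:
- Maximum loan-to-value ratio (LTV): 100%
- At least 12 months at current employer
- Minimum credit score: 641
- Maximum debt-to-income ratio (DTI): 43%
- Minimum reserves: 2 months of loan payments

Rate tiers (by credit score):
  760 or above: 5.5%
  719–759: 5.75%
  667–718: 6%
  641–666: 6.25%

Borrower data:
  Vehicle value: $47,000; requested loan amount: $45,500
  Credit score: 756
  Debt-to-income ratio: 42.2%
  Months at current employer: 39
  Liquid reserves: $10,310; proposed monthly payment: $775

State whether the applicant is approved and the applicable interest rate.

Credit score 756 ≥ 641 (meets minimum)
Employment 39 ≥ 12 months
Reserves: 10,310 ÷ 775 = 13.3 months (meets 2-month minimum)
LTV: 45,500 ÷ 47,000 = 96.8%, within 100% cap
DTI 42.2% ≤ 43%
All requirements met. Score 756 falls in the 719–759 tier → 5.75%.

Approved at 5.75%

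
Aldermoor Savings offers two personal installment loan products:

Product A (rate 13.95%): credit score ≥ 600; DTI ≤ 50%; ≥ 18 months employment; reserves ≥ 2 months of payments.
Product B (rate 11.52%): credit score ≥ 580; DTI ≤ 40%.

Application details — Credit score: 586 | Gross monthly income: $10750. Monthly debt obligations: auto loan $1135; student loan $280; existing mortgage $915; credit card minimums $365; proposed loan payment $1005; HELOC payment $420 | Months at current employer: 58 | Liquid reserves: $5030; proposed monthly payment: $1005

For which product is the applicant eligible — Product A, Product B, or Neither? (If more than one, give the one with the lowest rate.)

Product B

Total debts = (1,135 + 280 + 915 + 365 + 1,005 + 420) = 4,120; DTI = 4,120/10,750 = 38.3%.
Reserves = 5,030/1,005 = 5.0 months.
Product A: score 586 < 600; DTI 38.3% ≤ 50%; employment 58 ≥ 18 mo; reserves 5.0 ≥ 2 mo → does not qualify.
Product B: score 586 ≥ 580; DTI 38.3% ≤ 40% → qualifies.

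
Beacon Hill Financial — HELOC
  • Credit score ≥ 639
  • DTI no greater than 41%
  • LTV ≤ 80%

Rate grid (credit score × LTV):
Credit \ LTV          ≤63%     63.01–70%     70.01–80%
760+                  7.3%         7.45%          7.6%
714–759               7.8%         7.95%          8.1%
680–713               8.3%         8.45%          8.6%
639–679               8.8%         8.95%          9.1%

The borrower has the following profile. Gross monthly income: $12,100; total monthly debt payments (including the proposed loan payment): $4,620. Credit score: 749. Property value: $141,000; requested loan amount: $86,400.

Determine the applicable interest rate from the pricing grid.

Credit score 749 ≥ 639; DTI: 4,620 ÷ 12,100 = 38.2%, within the 41% cap
Loan-to-value = 86,400/141,000 = 61.3% — pass (80% max)
Credit 749 → row 714–759; LTV 61.3% → column ≤63%. Grid cell → 7.8%.

7.8%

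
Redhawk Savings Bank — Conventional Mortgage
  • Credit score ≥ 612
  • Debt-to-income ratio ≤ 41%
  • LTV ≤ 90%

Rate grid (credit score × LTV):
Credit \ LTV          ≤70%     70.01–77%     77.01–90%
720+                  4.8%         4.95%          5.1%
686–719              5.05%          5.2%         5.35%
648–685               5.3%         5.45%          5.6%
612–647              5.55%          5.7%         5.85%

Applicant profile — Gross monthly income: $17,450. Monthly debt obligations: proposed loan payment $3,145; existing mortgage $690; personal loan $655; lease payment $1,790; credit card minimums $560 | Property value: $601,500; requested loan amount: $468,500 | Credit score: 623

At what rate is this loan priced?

5.85%

Credit score 623 ≥ 612; Total monthly debts = (3,145 + 690 + 655 + 1,790 + 560) = 6,840. DTI: 6,840 ÷ 17,450 = 39.2%, within the 41% cap
Loan-to-value = 468,500/601,500 = 77.9% — pass (90% max)
Credit 623 → row 612–647; LTV 77.9% → column 77.01–90%. Grid cell → 5.85%.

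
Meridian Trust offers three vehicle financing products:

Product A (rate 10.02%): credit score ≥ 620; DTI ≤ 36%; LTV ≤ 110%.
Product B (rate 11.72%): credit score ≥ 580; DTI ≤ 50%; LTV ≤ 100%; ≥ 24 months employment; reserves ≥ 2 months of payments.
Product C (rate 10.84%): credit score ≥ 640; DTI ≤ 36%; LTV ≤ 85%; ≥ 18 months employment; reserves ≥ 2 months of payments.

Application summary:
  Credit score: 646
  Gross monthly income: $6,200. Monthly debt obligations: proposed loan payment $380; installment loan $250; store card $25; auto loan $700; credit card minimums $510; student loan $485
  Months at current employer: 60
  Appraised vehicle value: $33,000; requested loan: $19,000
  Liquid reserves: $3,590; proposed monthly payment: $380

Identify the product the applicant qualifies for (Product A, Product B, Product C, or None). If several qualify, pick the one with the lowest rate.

Product B

Total debts = (380 + 250 + 25 + 700 + 510 + 485) = 2,350; DTI = 2,350/6,200 = 37.9%.
LTV = 19,000/33,000 = 57.6%.
Reserves = 3,590/380 = 9.4 months.
Product A: score 646 ≥ 620; DTI 37.9% > 36%; LTV 57.6% ≤ 110% → does not qualify.
Product B: score 646 ≥ 580; DTI 37.9% ≤ 50%; LTV 57.6% ≤ 100%; employment 60 ≥ 24 mo; reserves 9.4 ≥ 2 mo → qualifies.
Product C: score 646 ≥ 640; DTI 37.9% > 36%; LTV 57.6% ≤ 85%; employment 60 ≥ 18 mo; reserves 9.4 ≥ 2 mo → does not qualify.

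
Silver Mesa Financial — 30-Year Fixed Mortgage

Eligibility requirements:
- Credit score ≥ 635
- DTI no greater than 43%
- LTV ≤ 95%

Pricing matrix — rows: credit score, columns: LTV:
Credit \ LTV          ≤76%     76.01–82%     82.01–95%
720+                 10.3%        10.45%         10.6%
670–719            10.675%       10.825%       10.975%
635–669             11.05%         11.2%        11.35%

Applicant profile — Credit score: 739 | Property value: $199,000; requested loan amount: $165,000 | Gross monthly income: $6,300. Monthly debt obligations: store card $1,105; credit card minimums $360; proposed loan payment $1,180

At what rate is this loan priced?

Credit score 739 ≥ 635; Total monthly debts = (1,105 + 360 + 1,180) = 2,645. DTI: 2,645 ÷ 6,300 = 42%, within the 43% cap
LTV: 165,000 ÷ 199,000 = 82.9%, within 95% cap
Score 739 is in the 720+ band; LTV 82.9% is in the 82.01–95% band → 10.6%.

10.6%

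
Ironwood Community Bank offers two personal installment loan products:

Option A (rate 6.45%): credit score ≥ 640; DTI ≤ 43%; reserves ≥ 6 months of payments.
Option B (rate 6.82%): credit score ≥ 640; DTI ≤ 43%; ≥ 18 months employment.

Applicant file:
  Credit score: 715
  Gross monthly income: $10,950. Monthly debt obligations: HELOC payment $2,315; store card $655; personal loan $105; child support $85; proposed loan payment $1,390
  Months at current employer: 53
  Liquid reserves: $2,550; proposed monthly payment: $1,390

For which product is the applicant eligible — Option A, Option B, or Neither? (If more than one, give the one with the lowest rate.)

Option B

Total debts = (2,315 + 655 + 105 + 85 + 1,390) = 4,550; DTI = 4,550/10,950 = 41.6%.
Reserves = 2,550/1,390 = 1.8 months.
Option A: score 715 ≥ 640; DTI 41.6% ≤ 43%; reserves 1.8 < 6 mo → does not qualify.
Option B: score 715 ≥ 640; DTI 41.6% ≤ 43%; employment 53 ≥ 18 mo → qualifies.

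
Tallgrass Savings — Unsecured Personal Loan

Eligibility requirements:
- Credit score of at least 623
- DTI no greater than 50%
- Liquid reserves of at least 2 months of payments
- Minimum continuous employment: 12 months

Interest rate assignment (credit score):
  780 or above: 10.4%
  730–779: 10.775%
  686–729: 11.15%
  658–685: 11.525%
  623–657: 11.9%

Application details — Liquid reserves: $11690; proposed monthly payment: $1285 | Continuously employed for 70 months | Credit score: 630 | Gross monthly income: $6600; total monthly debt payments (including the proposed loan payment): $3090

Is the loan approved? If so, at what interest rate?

Approved at 11.9%

Credit score 630 ≥ 623 (meets minimum)
Reserves = 11,690/1,285 = 9.1 months ≥ 2
Employment 70 ≥ 12 months
Debt-to-income = 3,090/6,600 = 46.8% — meets 50% limit
All requirements met. Score 630 falls in the 623–657 tier → 11.9%.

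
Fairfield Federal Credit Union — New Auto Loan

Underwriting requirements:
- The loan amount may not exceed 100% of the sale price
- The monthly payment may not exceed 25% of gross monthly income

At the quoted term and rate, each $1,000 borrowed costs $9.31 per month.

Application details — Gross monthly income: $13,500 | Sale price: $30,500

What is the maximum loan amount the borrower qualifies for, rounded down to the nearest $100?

$30,500

Payment cap: 25% × $13,500 = $3,375/month.
At $9.31 per $1,000, that supports 3,375/9.31 × 1,000 ≈ $362,513 → $362,500.
LTV cap: 100% × $30,500 = $30,500 → $30,500.
Binding constraint: loan-to-value.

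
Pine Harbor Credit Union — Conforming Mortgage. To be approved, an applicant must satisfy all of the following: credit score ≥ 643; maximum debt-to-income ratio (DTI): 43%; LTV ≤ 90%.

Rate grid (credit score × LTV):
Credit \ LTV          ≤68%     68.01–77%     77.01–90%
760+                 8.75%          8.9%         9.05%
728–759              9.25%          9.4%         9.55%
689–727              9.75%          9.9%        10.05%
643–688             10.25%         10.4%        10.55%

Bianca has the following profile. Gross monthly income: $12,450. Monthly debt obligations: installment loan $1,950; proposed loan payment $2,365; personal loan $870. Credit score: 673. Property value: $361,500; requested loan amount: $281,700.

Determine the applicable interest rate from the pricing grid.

10.55%

Credit score 673 ≥ 643; Total monthly debts = (1,950 + 2,365 + 870) = 5,185. DTI: 5,185 ÷ 12,450 = 41.6%, within the 43% cap
LTV: 281,700 ÷ 361,500 = 77.9%, within 90% cap
Score 673 is in the 643–688 band; LTV 77.9% is in the 77.01–90% band → 10.55%.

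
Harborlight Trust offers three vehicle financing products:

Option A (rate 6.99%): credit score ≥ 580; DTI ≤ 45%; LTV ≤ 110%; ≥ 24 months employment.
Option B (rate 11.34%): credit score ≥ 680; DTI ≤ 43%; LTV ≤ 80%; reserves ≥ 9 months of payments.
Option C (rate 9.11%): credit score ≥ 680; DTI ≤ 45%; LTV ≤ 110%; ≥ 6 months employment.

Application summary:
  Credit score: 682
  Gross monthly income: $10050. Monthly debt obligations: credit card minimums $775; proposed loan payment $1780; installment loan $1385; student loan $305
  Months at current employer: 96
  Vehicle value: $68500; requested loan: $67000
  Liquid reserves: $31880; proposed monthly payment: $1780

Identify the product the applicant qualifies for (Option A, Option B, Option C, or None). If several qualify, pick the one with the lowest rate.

Total debts = (775 + 1,780 + 1,385 + 305) = 4,245; DTI = 4,245/10,050 = 42.2%.
LTV = 67,000/68,500 = 97.8%.
Reserves = 31,880/1,780 = 17.9 months.
Option A: score 682 ≥ 580; DTI 42.2% ≤ 45%; LTV 97.8% ≤ 110%; employment 96 ≥ 24 mo → qualifies.
Option B: score 682 ≥ 680; DTI 42.2% ≤ 43%; LTV 97.8% > 80%; reserves 17.9 ≥ 9 mo → does not qualify.
Option C: score 682 ≥ 680; DTI 42.2% ≤ 45%; LTV 97.8% ≤ 110%; employment 96 ≥ 6 mo → qualifies.
Qualifying: Option A, Option C. Lowest rate is 6.99% → Option A.

Option A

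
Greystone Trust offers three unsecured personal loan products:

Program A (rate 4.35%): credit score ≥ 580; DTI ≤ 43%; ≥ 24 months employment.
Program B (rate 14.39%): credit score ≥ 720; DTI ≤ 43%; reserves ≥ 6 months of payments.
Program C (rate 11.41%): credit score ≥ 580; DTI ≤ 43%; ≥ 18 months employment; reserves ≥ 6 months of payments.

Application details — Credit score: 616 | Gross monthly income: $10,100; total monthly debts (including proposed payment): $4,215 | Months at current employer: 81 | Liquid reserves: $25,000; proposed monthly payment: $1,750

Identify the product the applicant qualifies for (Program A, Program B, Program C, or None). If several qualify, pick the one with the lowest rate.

DTI = 4,215/10,100 = 41.7%.
Reserves = 25,000/1,750 = 14.3 months.
Program A: score 616 ≥ 580; DTI 41.7% ≤ 43%; employment 81 ≥ 24 mo → qualifies.
Program B: score 616 < 720; DTI 41.7% ≤ 43%; reserves 14.3 ≥ 6 mo → does not qualify.
Program C: score 616 ≥ 580; DTI 41.7% ≤ 43%; employment 81 ≥ 18 mo; reserves 14.3 ≥ 6 mo → qualifies.
Qualifying: Program A, Program C. Lowest rate is 4.35% → Program A.

Program A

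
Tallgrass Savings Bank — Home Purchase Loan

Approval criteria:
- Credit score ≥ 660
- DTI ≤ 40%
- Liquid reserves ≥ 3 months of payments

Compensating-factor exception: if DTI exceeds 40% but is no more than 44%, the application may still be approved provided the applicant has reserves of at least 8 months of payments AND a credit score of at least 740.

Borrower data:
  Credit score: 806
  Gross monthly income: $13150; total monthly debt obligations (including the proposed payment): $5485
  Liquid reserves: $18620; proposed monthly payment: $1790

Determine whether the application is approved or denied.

Approved

Credit score 806 ≥ 660 (meets base)
DTI = 5,485/13,150 = 41.7% > 40% — standard DTI limit exceeded.
Liquid reserves cover 18,620/1,790 = 10.4 months — ≥ 3 required
41.7% falls in the override range (40%–44%), so the compensating-factor test applies.
Override check — reserves: 10.4 mo (ok); score: 806 (ok).
Both compensating conditions met → exception applies.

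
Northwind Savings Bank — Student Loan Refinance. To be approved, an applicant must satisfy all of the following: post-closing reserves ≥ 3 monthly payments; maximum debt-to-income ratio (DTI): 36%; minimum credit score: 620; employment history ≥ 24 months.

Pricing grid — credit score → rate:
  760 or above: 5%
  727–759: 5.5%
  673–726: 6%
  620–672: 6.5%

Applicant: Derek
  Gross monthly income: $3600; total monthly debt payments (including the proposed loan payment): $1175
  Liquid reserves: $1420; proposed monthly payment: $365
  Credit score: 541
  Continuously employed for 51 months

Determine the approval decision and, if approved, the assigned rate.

Credit score 541 < 620 (below minimum)
Reserves = 1,420/365 = 3.9 months ≥ 3
Debt-to-income = 1,175/3,600 = 32.6% — meets 36% limit
Employment 51 ≥ 24 months
Not all requirements met → denied.

Denied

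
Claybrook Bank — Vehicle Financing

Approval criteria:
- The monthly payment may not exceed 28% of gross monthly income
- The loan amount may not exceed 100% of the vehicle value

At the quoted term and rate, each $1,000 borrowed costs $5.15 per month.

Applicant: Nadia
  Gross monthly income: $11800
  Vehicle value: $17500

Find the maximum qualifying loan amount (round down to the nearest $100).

$17,500

Payment cap: 28% × $11,800 = $3,304/month.
At $5.15 per $1,000, that supports 3,304/5.15 × 1,000 ≈ $641,553 → $641,500.
LTV cap: 100% × $17,500 = $17,500 → $17,500.
Binding constraint: loan-to-value.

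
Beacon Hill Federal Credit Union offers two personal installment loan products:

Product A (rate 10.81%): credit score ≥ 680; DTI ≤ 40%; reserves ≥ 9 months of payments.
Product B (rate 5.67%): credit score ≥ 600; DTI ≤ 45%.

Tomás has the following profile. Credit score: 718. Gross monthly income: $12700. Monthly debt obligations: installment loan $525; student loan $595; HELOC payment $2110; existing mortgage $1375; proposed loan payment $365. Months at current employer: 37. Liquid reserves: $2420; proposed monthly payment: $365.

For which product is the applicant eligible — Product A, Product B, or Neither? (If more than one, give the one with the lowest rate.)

Total debts = (525 + 595 + 2,110 + 1,375 + 365) = 4,970; DTI = 4,970/12,700 = 39.1%.
Reserves = 2,420/365 = 6.6 months.
Product A: score 718 ≥ 680; DTI 39.1% ≤ 40%; reserves 6.6 < 9 mo → does not qualify.
Product B: score 718 ≥ 600; DTI 39.1% ≤ 45% → qualifies.

Product B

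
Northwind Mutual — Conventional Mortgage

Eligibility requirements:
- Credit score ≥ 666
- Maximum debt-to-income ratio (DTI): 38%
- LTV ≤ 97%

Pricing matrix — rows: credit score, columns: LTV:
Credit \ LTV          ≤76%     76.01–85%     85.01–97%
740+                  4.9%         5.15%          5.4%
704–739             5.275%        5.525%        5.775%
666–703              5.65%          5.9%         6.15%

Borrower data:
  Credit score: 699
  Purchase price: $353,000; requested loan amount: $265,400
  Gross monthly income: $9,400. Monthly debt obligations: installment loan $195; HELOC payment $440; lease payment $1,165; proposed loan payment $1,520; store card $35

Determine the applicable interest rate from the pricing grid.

5.65%

Credit score 699 ≥ 666; Total monthly debts = (195 + 440 + 1,165 + 1,520 + 35) = 3,355. DTI: 3,355 ÷ 9,400 = 35.7%, within the 38% cap
LTV: 265,400 ÷ 353,000 = 75.2%, within 97% cap
Row: 699 falls in 666–703. Column: 75.2% falls in ≤76%. Rate = 5.65%.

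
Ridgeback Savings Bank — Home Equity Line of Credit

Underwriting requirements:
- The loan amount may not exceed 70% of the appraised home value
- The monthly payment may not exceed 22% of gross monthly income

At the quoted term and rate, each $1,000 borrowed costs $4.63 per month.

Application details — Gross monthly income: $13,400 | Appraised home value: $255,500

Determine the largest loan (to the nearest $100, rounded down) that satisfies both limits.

Payment cap: 22% × $13,400 = $2,948/month.
At $4.63 per $1,000, that supports 2,948/4.63 × 1,000 ≈ $636,717 → $636,700.
LTV cap: 70% × $255,500 = $178,850 → $178,800.
Binding constraint: loan-to-value.

$178,800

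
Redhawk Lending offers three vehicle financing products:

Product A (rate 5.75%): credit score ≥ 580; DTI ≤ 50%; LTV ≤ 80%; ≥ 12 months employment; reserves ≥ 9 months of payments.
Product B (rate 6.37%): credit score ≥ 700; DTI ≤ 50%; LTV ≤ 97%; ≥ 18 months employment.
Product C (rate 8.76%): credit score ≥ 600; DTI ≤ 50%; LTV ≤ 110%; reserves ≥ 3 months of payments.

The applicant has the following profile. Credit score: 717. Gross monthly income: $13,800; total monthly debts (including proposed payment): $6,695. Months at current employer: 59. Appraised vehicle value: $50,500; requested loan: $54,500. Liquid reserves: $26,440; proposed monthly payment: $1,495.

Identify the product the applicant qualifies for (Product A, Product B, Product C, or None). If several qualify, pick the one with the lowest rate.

DTI = 6,695/13,800 = 48.5%.
LTV = 54,500/50,500 = 107.9%.
Reserves = 26,440/1,495 = 17.7 months.
Product A: score 717 ≥ 580; DTI 48.5% ≤ 50%; LTV 107.9% > 80%; employment 59 ≥ 12 mo; reserves 17.7 ≥ 9 mo → does not qualify.
Product B: score 717 ≥ 700; DTI 48.5% ≤ 50%; LTV 107.9% > 97%; employment 59 ≥ 18 mo → does not qualify.
Product C: score 717 ≥ 600; DTI 48.5% ≤ 50%; LTV 107.9% ≤ 110%; reserves 17.7 ≥ 3 mo → qualifies.

Product C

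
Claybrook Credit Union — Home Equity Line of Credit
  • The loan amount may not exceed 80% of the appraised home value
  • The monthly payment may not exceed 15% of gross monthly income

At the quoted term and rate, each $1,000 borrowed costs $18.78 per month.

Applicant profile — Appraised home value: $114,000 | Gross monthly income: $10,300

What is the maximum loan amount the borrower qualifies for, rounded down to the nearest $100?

$82,200

Payment cap: 15% × $10,300 = $1,545/month.
At $18.78 per $1,000, that supports 1,545/18.78 × 1,000 ≈ $82,268 → $82,200.
LTV cap: 80% × $114,000 = $91,200 → $91,200.
Binding constraint: payment-to-income.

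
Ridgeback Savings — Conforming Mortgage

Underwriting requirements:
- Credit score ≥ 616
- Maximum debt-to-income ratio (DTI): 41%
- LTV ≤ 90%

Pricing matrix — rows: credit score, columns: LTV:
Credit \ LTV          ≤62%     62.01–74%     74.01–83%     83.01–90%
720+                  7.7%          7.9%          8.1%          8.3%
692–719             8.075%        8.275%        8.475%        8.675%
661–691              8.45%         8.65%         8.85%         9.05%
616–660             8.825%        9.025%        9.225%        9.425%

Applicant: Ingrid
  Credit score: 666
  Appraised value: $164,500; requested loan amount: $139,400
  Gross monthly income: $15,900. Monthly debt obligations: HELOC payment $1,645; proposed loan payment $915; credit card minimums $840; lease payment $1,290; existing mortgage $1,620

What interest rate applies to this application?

Credit score 666 ≥ 616; Total monthly debts = (1,645 + 915 + 840 + 1,290 + 1,620) = 6,310. DTI = 6,310/15,900 = 39.7% ≤ 41%
LTV = 139,400/164,500 = 84.7% ≤ 90%
Credit 666 → row 661–691; LTV 84.7% → column 83.01–90%. Grid cell → 9.05%.

9.05%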